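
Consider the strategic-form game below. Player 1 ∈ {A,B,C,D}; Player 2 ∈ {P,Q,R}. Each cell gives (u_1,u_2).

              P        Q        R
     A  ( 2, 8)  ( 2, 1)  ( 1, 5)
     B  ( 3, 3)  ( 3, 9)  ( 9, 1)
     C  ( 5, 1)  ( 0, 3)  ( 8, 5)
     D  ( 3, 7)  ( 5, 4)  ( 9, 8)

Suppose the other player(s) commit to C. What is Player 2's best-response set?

BR_2 = {R}

u_2(P vs C) = 1
u_2(Q vs C) = 3
u_2(R vs C) = 5
max payoff 5 at {R}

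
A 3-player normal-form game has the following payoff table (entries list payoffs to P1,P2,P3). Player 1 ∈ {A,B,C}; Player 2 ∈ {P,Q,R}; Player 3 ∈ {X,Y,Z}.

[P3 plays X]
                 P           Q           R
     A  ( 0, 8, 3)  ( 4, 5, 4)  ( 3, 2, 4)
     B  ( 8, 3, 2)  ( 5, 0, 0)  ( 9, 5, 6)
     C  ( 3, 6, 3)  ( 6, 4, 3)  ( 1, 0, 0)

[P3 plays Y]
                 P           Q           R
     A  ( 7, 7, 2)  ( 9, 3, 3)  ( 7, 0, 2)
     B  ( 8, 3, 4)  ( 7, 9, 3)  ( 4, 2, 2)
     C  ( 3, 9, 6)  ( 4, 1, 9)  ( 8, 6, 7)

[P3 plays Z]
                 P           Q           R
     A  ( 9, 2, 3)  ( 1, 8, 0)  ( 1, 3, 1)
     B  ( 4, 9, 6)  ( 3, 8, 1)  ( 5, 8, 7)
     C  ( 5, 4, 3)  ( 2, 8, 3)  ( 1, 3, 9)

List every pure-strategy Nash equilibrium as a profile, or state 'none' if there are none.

PSNE: ∅

(A,P,X): not NE [P1→B gives 8>0]
(A,P,Y): not NE [P1→B gives 8>7; P3→Z gives 3>2]
(A,P,Z): not NE [P2→Q gives 8>2]
(A,Q,X): not NE [P1→C gives 6>4; P2→P gives 8>5]
(A,Q,Y): not NE [P2→P gives 7>3; P3→X gives 4>3]
(A,Q,Z): not NE [P1→B gives 3>1; P3→X gives 4>0]
(A,R,X): not NE [P1→B gives 9>3; P2→P gives 8>2]
(A,R,Y): not NE [P1→C gives 8>7; P2→P gives 7>0; P3→X gives 4>2]
(A,R,Z): not NE [P1→B gives 5>1; P2→Q gives 8>3; P3→X gives 4>1]
(B,P,X): not NE [P2→R gives 5>3; P3→Z gives 6>2]
(B,P,Y): not NE [P2→Q gives 9>3; P3→Z gives 6>4]
(B,P,Z): not NE [P1→A gives 9>4]
(B,Q,X): not NE [P1→C gives 6>5; P2→R gives 5>0; P3→Y gives 3>0]
(B,Q,Y): not NE [P1→A gives 9>7]
(B,Q,Z): not NE [P2→P gives 9>8; P3→Y gives 3>1]
(B,R,X): not NE [P3→Z gives 7>6]
(B,R,Y): not NE [P1→C gives 8>4; P2→Q gives 9>2; P3→Z gives 7>2]
(B,R,Z): not NE [P2→P gives 9>8]
(C,P,X): not NE [P1→B gives 8>3; P3→Y gives 6>3]
(C,P,Y): not NE [P1→B gives 8>3]
(C,P,Z): not NE [P1→A gives 9>5; P2→Q gives 8>4; P3→Y gives 6>3]
(C,Q,X): not NE [P2→P gives 6>4; P3→Y gives 9>3]
(C,Q,Y): not NE [P1→A gives 9>4; P2→P gives 9>1]
(C,Q,Z): not NE [P1→B gives 3>2; P3→Y gives 9>3]
(C,R,X): not NE [P1→B gives 9>1; P2→P gives 6>0; P3→Z gives 9>0]
(C,R,Y): not NE [P2→P gives 9>6; P3→Z gives 9>7]
(C,R,Z): not NE [P1→B gives 5>1; P2→Q gives 8>3]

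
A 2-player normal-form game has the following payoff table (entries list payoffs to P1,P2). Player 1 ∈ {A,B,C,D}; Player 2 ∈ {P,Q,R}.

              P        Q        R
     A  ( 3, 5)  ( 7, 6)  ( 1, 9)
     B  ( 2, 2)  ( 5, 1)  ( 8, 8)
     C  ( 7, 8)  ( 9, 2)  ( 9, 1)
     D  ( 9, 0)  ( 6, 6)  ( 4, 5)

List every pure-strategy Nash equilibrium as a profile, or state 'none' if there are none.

(A,P): not NE [P1→D gives 9>3; P2→R gives 9>5]
(A,Q): not NE [P1→C gives 9>7; P2→R gives 9>6]
(A,R): not NE [P1→C gives 9>1]
(B,P): not NE [P1→D gives 9>2; P2→R gives 8>2]
(B,Q): not NE [P1→C gives 9>5; P2→R gives 8>1]
(B,R): not NE [P1→C gives 9>8]
(C,P): not NE [P1→D gives 9>7]
(C,Q): not NE [P2→P gives 8>2]
(C,R): not NE [P2→P gives 8>1]
(D,P): not NE [P2→Q gives 6>0]
(D,Q): not NE [P1→C gives 9>6]
(D,R): not NE [P1→C gives 9>4; P2→Q gives 6>5]

No pure NE.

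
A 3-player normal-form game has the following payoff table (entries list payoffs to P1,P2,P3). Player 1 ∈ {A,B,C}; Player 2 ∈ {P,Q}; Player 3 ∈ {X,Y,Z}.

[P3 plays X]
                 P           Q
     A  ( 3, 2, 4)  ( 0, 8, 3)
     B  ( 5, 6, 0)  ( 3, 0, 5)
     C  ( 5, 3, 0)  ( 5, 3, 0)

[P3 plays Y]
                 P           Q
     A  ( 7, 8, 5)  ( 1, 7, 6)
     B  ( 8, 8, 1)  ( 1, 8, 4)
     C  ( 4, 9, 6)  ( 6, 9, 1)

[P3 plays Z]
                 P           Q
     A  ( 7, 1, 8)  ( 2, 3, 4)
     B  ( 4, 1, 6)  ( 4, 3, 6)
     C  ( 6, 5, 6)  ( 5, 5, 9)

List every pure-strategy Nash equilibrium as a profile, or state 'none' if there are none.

(A,P,X): not NE [P1→C gives 5>3; P2→Q gives 8>2; P3→Z gives 8>4]
(A,P,Y): not NE [P1→B gives 8>7; P3→Z gives 8>5]
(A,P,Z): not NE [P2→Q gives 3>1]
(A,Q,X): not NE [P1→C gives 5>0; P3→Y gives 6>3]
(A,Q,Y): not NE [P1→C gives 6>1; P2→P gives 8>7]
(A,Q,Z): not NE [P1→C gives 5>2; P3→Y gives 6>4]
(B,P,X): not NE [P3→Z gives 6>0]
(B,P,Y): not NE [P3→Z gives 6>1]
(B,P,Z): not NE [P1→A gives 7>4; P2→Q gives 3>1]
(B,Q,X): not NE [P1→C gives 5>3; P2→P gives 6>0; P3→Z gives 6>5]
(B,Q,Y): not NE [P1→C gives 6>1; P3→Z gives 6>4]
(B,Q,Z): not NE [P1→C gives 5>4]
(C,P,X): not NE [P3→Z gives 6>0]
(C,P,Y): not NE [P1→B gives 8>4]
(C,P,Z): not NE [P1→A gives 7>6]
(C,Q,X): not NE [P3→Z gives 9>0]
(C,Q,Y): not NE [P3→Z gives 9>1]
(C,Q,Z): NE

PSNE = {(C,Q,Z)}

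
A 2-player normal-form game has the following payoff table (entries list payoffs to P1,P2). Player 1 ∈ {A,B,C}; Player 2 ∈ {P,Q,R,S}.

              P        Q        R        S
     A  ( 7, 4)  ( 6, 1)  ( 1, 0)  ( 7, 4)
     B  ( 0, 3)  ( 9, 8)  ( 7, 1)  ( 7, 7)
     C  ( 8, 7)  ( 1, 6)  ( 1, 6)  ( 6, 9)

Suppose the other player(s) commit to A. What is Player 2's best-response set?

u_2(P vs A) = 4
u_2(Q vs A) = 1
u_2(R vs A) = 0
u_2(S vs A) = 4
max payoff 4 at {P,S}

BR_2 = {P,S}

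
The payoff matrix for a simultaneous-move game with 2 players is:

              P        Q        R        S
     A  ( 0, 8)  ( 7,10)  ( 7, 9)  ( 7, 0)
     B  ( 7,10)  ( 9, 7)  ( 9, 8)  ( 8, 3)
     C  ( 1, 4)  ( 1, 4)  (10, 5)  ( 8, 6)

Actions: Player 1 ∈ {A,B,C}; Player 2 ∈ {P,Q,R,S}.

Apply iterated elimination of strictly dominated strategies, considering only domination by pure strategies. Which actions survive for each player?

P1 drop A (B beats it: P:7>0 Q:9>7 R:9>7 S:8>7)
P2 drop Q (R beats it: B:8>7 C:5>4)
P1→{B,C} P2→{P,R,S}

IESDS → P1:{B,C} P2:{P,R,S}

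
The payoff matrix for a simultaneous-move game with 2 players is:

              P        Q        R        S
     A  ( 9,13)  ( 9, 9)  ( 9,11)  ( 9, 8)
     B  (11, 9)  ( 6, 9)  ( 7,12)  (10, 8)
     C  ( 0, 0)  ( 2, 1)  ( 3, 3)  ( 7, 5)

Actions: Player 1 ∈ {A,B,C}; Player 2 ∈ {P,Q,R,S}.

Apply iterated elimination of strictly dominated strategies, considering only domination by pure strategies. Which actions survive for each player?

Survivors P1:{A,B} P2:{P,R}

P1 drop C (A beats it: P:9>0 Q:9>2 R:9>3 S:9>7)
P2 drop Q (R beats it: A:11>9 B:12>9)
P2 drop S (P beats it: A:13>8 B:9>8)
P1→{A,B} P2→{P,R}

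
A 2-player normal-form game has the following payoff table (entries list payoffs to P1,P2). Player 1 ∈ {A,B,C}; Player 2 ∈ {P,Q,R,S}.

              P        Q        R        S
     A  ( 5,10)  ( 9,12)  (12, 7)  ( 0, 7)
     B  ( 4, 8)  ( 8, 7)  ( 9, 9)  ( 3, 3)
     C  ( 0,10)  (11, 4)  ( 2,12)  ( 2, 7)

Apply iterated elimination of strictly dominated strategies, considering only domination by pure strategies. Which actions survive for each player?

Survivors P1:{A,C} P2:{P,Q,R}

P2 drop S (P beats it: A:10>7 B:8>3 C:10>7)
P1 drop B (A beats it: P:5>4 Q:9>8 R:12>9)
P1→{A,C} P2→{P,Q,R}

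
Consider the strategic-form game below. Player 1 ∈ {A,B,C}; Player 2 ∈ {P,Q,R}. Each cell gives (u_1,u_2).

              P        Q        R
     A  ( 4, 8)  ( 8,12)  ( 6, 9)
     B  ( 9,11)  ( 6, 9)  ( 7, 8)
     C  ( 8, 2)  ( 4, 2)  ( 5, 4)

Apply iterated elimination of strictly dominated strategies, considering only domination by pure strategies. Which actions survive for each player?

IESDS → P1:{A,B} P2:{P,Q}

P1 drop C (B beats it: P:9>8 Q:6>4 R:7>5)
P2 drop R (Q beats it: A:12>9 B:9>8)
P1→{A,B} P2→{P,Q}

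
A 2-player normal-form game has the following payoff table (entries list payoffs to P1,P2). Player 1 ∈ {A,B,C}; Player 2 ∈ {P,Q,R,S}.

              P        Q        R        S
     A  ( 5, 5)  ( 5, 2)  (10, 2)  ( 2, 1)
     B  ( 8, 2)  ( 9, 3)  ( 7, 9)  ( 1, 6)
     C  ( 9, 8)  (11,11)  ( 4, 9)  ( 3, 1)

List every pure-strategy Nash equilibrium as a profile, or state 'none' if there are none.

(A,P): not NE [P1→C gives 9>5]
(A,Q): not NE [P1→C gives 11>5; P2→P gives 5>2]
(A,R): not NE [P2→P gives 5>2]
(A,S): not NE [P1→C gives 3>2; P2→P gives 5>1]
(B,P): not NE [P1→C gives 9>8; P2→R gives 9>2]
(B,Q): not NE [P1→C gives 11>9; P2→R gives 9>3]
(B,R): not NE [P1→A gives 10>7]
(B,S): not NE [P1→C gives 3>1; P2→R gives 9>6]
(C,P): not NE [P2→Q gives 11>8]
(C,Q): NE
(C,R): not NE [P1→A gives 10>4; P2→Q gives 11>9]
(C,S): not NE [P2→Q gives 11>1]

NE set: (C,Q)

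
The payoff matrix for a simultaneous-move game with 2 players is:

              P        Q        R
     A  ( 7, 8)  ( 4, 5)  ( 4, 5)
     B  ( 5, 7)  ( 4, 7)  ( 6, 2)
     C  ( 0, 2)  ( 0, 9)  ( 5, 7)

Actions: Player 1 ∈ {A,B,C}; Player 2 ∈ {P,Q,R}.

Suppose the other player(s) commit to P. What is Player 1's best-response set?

u_1(A vs P) = 7
u_1(B vs P) = 5
u_1(C vs P) = 0
max payoff 7 at {A}

P1 best: {A}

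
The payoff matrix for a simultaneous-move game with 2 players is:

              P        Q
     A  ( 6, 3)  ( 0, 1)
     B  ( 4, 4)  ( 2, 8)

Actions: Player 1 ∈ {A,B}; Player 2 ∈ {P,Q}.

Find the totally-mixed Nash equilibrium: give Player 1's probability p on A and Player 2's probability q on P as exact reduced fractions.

P1 indiff ⇒ q·6+(1-q)·0 = q·4+(1-q)·2 ⇒ q(2) = (1-q)(2) ⇒ q = 1/2
P2 indiff ⇒ p·3+(1-p)·4 = p·1+(1-p)·8 ⇒ p(2) = (1-p)(4) ⇒ p = 2/3

P1 mixes 2/3 on A; P2 mixes 1/2 on P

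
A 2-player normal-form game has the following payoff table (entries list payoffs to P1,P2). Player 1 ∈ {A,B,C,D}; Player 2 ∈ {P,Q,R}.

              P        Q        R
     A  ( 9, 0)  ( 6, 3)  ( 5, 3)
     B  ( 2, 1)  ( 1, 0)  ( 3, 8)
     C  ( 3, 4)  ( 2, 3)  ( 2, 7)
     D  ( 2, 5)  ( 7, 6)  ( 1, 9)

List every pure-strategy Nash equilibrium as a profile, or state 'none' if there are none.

(A,P): not NE [P2→R gives 3>0]
(A,Q): not NE [P1→D gives 7>6]
(A,R): NE
(B,P): not NE [P1→A gives 9>2; P2→R gives 8>1]
(B,Q): not NE [P1→D gives 7>1; P2→R gives 8>0]
(B,R): not NE [P1→A gives 5>3]
(C,P): not NE [P1→A gives 9>3; P2→R gives 7>4]
(C,Q): not NE [P1→D gives 7>2; P2→R gives 7>3]
(C,R): not NE [P1→A gives 5>2]
(D,P): not NE [P1→A gives 9>2; P2→R gives 9>5]
(D,Q): not NE [P2→R gives 9>6]
(D,R): not NE [P1→A gives 5>1]

Nash profiles: (A,R)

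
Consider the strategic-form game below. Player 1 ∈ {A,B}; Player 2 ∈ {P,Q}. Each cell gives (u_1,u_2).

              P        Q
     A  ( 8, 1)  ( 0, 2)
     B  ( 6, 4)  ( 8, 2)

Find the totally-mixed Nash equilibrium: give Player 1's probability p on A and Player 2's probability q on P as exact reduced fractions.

P1 indiff ⇒ q·8+(1-q)·0 = q·6+(1-q)·8 ⇒ q(2) = (1-q)(8) ⇒ q = 4/5
P2 indiff ⇒ p·1+(1-p)·4 = p·2+(1-p)·2 ⇒ p(-1) = (1-p)(-2) ⇒ p = 2/3

p=2/3, q=4/5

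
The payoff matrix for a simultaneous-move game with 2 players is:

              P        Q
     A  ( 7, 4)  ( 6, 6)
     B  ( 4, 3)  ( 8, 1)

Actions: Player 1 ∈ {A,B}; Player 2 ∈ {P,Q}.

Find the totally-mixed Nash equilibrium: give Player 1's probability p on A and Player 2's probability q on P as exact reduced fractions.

P1 mixes 1/2 on A; P2 mixes 2/5 on P

P1 indiff ⇒ q·7+(1-q)·6 = q·4+(1-q)·8 ⇒ q(3) = (1-q)(2) ⇒ q = 2/5
P2 indiff ⇒ p·4+(1-p)·3 = p·6+(1-p)·1 ⇒ p(-2) = (1-p)(-2) ⇒ p = 1/2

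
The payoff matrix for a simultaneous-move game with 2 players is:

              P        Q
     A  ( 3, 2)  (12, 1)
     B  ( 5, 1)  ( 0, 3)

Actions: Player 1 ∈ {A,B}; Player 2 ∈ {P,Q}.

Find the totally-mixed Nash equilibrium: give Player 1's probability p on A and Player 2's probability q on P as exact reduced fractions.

P1 indiff ⇒ q·3+(1-q)·12 = q·5+(1-q)·0 ⇒ q(-2) = (1-q)(-12) ⇒ q = 6/7
P2 indiff ⇒ p·2+(1-p)·1 = p·1+(1-p)·3 ⇒ p(1) = (1-p)(2) ⇒ p = 2/3

p=2/3, q=6/7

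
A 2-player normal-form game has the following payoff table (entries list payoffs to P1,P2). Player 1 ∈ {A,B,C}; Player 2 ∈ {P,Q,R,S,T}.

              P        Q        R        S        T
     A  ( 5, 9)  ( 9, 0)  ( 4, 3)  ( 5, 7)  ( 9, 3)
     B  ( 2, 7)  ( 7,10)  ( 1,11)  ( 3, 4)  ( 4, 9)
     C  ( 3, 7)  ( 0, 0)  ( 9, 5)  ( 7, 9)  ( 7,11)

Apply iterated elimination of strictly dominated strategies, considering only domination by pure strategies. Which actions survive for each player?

Remaining: P1:{A,C} P2:{P,S,T}

P1 drop B (A beats it: P:5>2 Q:9>7 R:4>1 S:5>3 T:9>4)
P2 drop Q (P beats it: A:9>0 C:7>0)
P2 drop R (P beats it: A:9>3 C:7>5)
P1→{A,C} P2→{P,S,T}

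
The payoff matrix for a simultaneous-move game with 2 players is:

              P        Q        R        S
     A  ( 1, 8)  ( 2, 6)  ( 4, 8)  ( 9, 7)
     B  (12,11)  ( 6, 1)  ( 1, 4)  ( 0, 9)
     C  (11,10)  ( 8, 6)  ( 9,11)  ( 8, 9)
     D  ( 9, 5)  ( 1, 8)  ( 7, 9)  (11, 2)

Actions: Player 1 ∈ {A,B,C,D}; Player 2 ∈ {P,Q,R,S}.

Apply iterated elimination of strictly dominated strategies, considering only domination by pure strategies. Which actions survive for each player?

Survivors P1:{B,C} P2:{P,R}

P2 drop Q (R beats it: A:8>6 B:4>1 C:11>6 D:9>8)
P1 drop A (D beats it: P:9>1 R:7>4 S:11>9)
P2 drop S (P beats it: B:11>9 C:10>9 D:5>2)
P1 drop D (C beats it: P:11>9 R:9>7)
P1→{B,C} P2→{P,R}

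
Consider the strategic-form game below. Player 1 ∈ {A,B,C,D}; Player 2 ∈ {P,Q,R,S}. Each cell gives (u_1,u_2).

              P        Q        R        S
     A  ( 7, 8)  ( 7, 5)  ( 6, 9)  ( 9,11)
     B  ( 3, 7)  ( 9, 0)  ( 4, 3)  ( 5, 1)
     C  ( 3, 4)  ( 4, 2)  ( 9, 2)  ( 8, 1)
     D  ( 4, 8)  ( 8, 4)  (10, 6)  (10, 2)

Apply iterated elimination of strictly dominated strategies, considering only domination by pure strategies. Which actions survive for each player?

P1 drop C (D beats it: P:4>3 Q:8>4 R:10>9 S:10>8)
P2 drop Q (P beats it: A:8>5 B:7>0 D:8>4)
P1 drop B (A beats it: P:7>3 R:6>4 S:9>5)
P1→{A,D} P2→{P,R,S}

Remaining: P1:{A,D} P2:{P,R,S}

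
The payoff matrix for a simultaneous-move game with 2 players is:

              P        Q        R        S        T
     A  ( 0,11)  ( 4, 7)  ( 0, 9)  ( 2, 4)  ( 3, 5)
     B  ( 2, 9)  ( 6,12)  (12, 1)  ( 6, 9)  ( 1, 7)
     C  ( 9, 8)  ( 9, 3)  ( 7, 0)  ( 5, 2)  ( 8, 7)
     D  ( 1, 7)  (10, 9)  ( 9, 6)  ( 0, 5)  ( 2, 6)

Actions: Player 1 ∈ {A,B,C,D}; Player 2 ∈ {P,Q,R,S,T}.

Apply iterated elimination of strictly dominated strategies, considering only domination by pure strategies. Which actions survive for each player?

IESDS → P1:{C,D} P2:{P,Q}

P1 drop A (C beats it: P:9>0 Q:9>4 R:7>0 S:5>2 T:8>3)
P2 drop R (P beats it: B:9>1 C:8>0 D:7>6)
P2 drop S (Q beats it: B:12>9 C:3>2 D:9>5)
P1 drop B (C beats it: P:9>2 Q:9>6 T:8>1)
P2 drop T (P beats it: C:8>7 D:7>6)
P1→{C,D} P2→{P,Q}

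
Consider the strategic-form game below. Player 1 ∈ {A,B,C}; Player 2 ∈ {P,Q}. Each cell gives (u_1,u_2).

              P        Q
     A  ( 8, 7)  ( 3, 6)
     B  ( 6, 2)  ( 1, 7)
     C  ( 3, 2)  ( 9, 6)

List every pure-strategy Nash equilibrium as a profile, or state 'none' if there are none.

(A,P): NE
(A,Q): not NE [P1→C gives 9>3; P2→P gives 7>6]
(B,P): not NE [P1→A gives 8>6; P2→Q gives 7>2]
(B,Q): not NE [P1→C gives 9>1]
(C,P): not NE [P1→A gives 8>3; P2→Q gives 6>2]
(C,Q): NE

NE set: (A,P), (C,Q)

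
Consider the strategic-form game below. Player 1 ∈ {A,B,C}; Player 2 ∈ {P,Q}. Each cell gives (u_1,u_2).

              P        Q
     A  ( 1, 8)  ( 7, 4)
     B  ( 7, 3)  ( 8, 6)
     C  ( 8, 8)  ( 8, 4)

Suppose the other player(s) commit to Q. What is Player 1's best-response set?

P1 best: {B,C}

u_1(A vs Q) = 7
u_1(B vs Q) = 8
u_1(C vs Q) = 8
max payoff 8 at {B,C}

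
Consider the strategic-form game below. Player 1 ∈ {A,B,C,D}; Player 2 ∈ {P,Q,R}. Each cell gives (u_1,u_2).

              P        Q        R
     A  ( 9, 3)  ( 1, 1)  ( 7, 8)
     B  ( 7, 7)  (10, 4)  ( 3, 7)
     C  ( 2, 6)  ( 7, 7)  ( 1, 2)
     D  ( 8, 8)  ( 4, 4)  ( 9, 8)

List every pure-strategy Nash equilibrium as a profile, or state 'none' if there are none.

NE set: (D,R)

(A,P): not NE [P2→R gives 8>3]
(A,Q): not NE [P1→B gives 10>1; P2→R gives 8>1]
(A,R): not NE [P1→D gives 9>7]
(B,P): not NE [P1→A gives 9>7]
(B,Q): not NE [P2→R gives 7>4]
(B,R): not NE [P1→D gives 9>3]
(C,P): not NE [P1→A gives 9>2; P2→Q gives 7>6]
(C,Q): not NE [P1→B gives 10>7]
(C,R): not NE [P1→D gives 9>1; P2→Q gives 7>2]
(D,P): not NE [P1→A gives 9>8]
(D,Q): not NE [P1→B gives 10>4; P2→R gives 8>4]
(D,R): NE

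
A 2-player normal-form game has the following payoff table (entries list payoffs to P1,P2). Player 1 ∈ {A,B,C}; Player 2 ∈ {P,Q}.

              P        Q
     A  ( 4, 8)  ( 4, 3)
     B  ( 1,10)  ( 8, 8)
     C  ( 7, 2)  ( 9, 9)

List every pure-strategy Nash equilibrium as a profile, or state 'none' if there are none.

NE set: (C,Q)

(A,P): not NE [P1→C gives 7>4]
(A,Q): not NE [P1→C gives 9>4; P2→P gives 8>3]
(B,P): not NE [P1→C gives 7>1]
(B,Q): not NE [P1→C gives 9>8; P2→P gives 10>8]
(C,P): not NE [P2→Q gives 9>2]
(C,Q): NE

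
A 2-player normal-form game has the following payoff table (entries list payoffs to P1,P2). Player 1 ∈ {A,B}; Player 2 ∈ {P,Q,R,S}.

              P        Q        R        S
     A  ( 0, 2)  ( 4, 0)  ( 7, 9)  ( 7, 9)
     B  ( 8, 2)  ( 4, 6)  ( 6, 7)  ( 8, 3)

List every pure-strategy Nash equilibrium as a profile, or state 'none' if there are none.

NE set: (A,R)

(A,P): not NE [P1→B gives 8>0; P2→S gives 9>2]
(A,Q): not NE [P2→S gives 9>0]
(A,R): NE
(A,S): not NE [P1→B gives 8>7]
(B,P): not NE [P2→R gives 7>2]
(B,Q): not NE [P2→R gives 7>6]
(B,R): not NE [P1→A gives 7>6]
(B,S): not NE [P2→R gives 7>3]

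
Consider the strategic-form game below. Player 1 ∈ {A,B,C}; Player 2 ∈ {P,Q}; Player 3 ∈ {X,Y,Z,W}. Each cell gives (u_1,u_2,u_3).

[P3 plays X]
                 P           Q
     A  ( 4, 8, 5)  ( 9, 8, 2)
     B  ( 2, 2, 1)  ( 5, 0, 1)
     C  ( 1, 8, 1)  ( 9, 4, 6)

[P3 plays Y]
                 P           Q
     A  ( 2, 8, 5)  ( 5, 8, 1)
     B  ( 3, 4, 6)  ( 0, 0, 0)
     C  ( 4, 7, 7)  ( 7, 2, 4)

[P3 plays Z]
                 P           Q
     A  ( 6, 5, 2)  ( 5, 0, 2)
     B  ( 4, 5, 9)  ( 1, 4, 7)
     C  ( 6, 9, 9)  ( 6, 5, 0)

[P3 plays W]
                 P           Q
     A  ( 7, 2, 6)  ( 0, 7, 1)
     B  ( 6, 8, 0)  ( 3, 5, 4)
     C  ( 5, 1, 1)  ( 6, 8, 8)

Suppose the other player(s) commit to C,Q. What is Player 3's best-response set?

u_3(X vs C,Q) = 6
u_3(Y vs C,Q) = 4
u_3(Z vs C,Q) = 0
u_3(W vs C,Q) = 8
max payoff 8 at {W}

P3 best: {W}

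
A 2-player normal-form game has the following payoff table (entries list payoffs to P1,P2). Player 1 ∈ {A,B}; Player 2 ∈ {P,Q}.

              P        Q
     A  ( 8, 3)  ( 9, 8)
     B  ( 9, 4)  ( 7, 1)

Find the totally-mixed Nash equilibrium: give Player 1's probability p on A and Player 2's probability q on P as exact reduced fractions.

(p,q) = (3/8, 2/3)

P1 indiff ⇒ q·8+(1-q)·9 = q·9+(1-q)·7 ⇒ q(-1) = (1-q)(-2) ⇒ q = 2/3
P2 indiff ⇒ p·3+(1-p)·4 = p·8+(1-p)·1 ⇒ p(-5) = (1-p)(-3) ⇒ p = 3/8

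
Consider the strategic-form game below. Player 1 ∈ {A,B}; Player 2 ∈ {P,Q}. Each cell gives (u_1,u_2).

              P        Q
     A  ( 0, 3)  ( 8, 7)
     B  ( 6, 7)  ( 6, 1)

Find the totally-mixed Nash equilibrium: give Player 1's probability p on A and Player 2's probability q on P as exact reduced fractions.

P1 indiff ⇒ q·0+(1-q)·8 = q·6+(1-q)·6 ⇒ q(-6) = (1-q)(-2) ⇒ q = 1/4
P2 indiff ⇒ p·3+(1-p)·7 = p·7+(1-p)·1 ⇒ p(-4) = (1-p)(-6) ⇒ p = 3/5

p=3/5, q=1/4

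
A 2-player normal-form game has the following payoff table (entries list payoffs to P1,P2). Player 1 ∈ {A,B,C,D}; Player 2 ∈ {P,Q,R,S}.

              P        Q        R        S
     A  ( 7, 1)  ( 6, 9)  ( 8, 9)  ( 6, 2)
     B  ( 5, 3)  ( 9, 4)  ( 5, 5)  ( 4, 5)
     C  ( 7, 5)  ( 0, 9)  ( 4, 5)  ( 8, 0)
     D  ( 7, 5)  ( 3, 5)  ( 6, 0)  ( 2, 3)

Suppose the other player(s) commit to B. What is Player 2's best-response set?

BR_2 = {R,S}

u_2(P vs B) = 3
u_2(Q vs B) = 4
u_2(R vs B) = 5
u_2(S vs B) = 5
max payoff 5 at {R,S}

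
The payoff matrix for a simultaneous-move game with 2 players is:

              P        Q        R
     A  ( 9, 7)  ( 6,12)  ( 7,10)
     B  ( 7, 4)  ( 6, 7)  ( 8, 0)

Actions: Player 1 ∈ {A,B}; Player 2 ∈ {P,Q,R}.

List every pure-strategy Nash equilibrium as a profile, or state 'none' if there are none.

(A,P): not NE [P2→Q gives 12>7]
(A,Q): NE
(A,R): not NE [P1→B gives 8>7; P2→Q gives 12>10]
(B,P): not NE [P1→A gives 9>7; P2→Q gives 7>4]
(B,Q): NE
(B,R): not NE [P2→Q gives 7>0]

NE set: (A,Q), (B,Q)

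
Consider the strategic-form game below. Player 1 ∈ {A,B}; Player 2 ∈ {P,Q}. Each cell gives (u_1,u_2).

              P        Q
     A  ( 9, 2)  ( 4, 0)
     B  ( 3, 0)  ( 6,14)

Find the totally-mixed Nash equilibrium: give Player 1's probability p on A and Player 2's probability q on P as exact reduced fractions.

P1 indiff ⇒ q·9+(1-q)·4 = q·3+(1-q)·6 ⇒ q(6) = (1-q)(2) ⇒ q = 1/4
P2 indiff ⇒ p·2+(1-p)·0 = p·0+(1-p)·14 ⇒ p(2) = (1-p)(14) ⇒ p = 7/8

p=7/8, q=1/4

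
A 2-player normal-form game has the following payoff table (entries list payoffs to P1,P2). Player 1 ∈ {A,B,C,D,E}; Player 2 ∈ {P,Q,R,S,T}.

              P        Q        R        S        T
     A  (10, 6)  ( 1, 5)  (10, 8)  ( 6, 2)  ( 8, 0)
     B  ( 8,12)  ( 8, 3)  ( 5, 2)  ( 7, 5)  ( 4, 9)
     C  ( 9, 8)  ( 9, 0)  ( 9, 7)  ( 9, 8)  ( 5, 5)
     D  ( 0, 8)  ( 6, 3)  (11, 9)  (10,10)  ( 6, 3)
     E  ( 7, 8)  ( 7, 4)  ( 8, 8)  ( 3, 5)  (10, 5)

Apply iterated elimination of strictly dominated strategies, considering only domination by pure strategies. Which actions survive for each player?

P1 drop B (C beats it: P:9>8 Q:9>8 R:9>5 S:9>7 T:5>4)
P2 drop Q (P beats it: A:6>5 C:8>0 D:8>3 E:8>4)
P2 drop T (P beats it: A:6>0 C:8>5 D:8>3 E:8>5)
P1 drop E (A beats it: P:10>7 R:10>8 S:6>3)
P1→{A,C,D} P2→{P,R,S}

Remaining: P1:{A,C,D} P2:{P,R,S}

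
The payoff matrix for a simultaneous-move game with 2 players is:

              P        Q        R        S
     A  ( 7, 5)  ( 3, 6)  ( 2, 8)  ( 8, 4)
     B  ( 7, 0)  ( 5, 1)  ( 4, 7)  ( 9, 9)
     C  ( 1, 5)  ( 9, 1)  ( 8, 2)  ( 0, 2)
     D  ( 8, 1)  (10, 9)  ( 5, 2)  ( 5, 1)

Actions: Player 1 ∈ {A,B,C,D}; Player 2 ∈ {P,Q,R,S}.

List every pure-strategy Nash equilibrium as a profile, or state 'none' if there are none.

(A,P): not NE [P1→D gives 8>7; P2→R gives 8>5]
(A,Q): not NE [P1→D gives 10>3; P2→R gives 8>6]
(A,R): not NE [P1→C gives 8>2]
(A,S): not NE [P1→B gives 9>8; P2→R gives 8>4]
(B,P): not NE [P1→D gives 8>7; P2→S gives 9>0]
(B,Q): not NE [P1→D gives 10>5; P2→S gives 9>1]
(B,R): not NE [P1→C gives 8>4; P2→S gives 9>7]
(B,S): NE
(C,P): not NE [P1→D gives 8>1]
(C,Q): not NE [P1→D gives 10>9; P2→P gives 5>1]
(C,R): not NE [P2→P gives 5>2]
(C,S): not NE [P1→B gives 9>0; P2→P gives 5>2]
(D,P): not NE [P2→Q gives 9>1]
(D,Q): NE
(D,R): not NE [P1→C gives 8>5; P2→Q gives 9>2]
(D,S): not NE [P1→B gives 9>5; P2→Q gives 9>1]

PSNE = {(B,S), (D,Q)}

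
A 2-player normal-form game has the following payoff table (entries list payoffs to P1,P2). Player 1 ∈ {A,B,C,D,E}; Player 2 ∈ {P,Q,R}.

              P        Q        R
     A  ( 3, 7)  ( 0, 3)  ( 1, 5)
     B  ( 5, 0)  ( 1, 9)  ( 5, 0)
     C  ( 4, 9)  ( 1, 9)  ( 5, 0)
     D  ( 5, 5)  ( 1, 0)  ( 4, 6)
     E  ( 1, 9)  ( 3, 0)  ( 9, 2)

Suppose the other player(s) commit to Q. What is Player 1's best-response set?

u_1(A vs Q) = 0
u_1(B vs Q) = 1
u_1(C vs Q) = 1
u_1(D vs Q) = 1
u_1(E vs Q) = 3
max payoff 3 at {E}

P1 best: {E}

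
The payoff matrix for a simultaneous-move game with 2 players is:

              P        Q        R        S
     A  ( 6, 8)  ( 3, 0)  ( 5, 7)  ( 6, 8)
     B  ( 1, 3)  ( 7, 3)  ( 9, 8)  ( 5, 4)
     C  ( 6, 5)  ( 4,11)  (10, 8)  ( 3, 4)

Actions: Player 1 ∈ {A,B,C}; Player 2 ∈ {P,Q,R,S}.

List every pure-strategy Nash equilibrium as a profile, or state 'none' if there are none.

(A,P): NE
(A,Q): not NE [P1→B gives 7>3; P2→S gives 8>0]
(A,R): not NE [P1→C gives 10>5; P2→S gives 8>7]
(A,S): NE
(B,P): not NE [P1→C gives 6>1; P2→R gives 8>3]
(B,Q): not NE [P2→R gives 8>3]
(B,R): not NE [P1→C gives 10>9]
(B,S): not NE [P1→A gives 6>5; P2→R gives 8>4]
(C,P): not NE [P2→Q gives 11>5]
(C,Q): not NE [P1→B gives 7>4]
(C,R): not NE [P2→Q gives 11>8]
(C,S): not NE [P1→A gives 6>3; P2→Q gives 11>4]

Nash profiles: (A,P), (A,S)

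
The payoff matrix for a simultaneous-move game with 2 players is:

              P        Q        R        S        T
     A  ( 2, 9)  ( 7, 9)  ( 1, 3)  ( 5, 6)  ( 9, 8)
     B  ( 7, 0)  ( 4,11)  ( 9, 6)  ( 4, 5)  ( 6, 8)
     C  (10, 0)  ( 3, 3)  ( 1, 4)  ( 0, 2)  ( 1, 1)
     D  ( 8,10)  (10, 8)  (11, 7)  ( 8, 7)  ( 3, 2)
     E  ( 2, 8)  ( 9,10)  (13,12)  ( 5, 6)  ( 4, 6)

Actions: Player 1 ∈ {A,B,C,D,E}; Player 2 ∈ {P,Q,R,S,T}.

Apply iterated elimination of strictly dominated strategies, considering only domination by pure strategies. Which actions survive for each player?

Remaining: P1:{C,D,E} P2:{P,Q,R}

P2 drop S (Q beats it: A:9>6 B:11>5 C:3>2 D:8>7 E:10>6)
P2 drop T (Q beats it: A:9>8 B:11>8 C:3>1 D:8>2 E:10>6)
P1 drop A (D beats it: P:8>2 Q:10>7 R:11>1)
P1 drop B (D beats it: P:8>7 Q:10>4 R:11>9)
P1→{C,D,E} P2→{P,Q,R}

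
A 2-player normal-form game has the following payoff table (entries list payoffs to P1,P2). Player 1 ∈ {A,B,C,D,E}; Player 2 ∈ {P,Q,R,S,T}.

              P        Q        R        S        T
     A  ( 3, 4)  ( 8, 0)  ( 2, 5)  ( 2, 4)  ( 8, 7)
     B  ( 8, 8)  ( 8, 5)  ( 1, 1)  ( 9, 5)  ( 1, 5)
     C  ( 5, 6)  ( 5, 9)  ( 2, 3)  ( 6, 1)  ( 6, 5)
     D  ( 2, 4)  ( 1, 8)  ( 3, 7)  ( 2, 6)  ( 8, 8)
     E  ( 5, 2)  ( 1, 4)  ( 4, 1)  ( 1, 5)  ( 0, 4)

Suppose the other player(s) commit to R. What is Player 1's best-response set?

u_1(A vs R) = 2
u_1(B vs R) = 1
u_1(C vs R) = 2
u_1(D vs R) = 3
u_1(E vs R) = 4
max payoff 4 at {E}

BR_1 = {E}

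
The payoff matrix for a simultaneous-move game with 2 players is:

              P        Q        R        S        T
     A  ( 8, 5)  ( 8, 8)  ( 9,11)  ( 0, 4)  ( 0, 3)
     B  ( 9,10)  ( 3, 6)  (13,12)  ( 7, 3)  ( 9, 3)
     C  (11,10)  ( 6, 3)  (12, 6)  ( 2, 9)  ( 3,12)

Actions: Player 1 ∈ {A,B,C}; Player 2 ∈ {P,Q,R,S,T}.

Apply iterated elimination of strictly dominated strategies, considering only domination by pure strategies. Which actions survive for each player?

Survivors P1:{B,C} P2:{P,R,T}

P2 drop Q (R beats it: A:11>8 B:12>6 C:6>3)
P1 drop A (B beats it: P:9>8 R:13>9 S:7>0 T:9>0)
P2 drop S (P beats it: B:10>3 C:10>9)
P1→{B,C} P2→{P,R,T}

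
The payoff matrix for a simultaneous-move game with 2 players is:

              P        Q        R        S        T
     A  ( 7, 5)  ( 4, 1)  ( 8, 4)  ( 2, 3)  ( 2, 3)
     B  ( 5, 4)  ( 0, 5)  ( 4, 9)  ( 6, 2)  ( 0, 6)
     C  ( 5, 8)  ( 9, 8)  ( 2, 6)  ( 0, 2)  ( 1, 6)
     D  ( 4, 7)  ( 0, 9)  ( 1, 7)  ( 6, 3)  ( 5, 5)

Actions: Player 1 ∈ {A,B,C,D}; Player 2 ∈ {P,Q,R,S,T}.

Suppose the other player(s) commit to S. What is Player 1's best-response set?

P1 best: {B,D}

u_1(A vs S) = 2
u_1(B vs S) = 6
u_1(C vs S) = 0
u_1(D vs S) = 6
max payoff 6 at {B,D}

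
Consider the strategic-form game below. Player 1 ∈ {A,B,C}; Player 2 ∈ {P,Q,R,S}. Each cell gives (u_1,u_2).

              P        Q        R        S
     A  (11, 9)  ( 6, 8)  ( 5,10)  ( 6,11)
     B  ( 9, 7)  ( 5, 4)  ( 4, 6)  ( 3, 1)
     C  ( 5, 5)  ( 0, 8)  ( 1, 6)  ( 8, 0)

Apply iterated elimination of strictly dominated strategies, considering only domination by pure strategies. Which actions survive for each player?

Survivors P1:{A,C} P2:{Q,R,S}

P1 drop B (A beats it: P:11>9 Q:6>5 R:5>4 S:6>3)
P2 drop P (R beats it: A:10>9 C:6>5)
P1→{A,C} P2→{Q,R,S}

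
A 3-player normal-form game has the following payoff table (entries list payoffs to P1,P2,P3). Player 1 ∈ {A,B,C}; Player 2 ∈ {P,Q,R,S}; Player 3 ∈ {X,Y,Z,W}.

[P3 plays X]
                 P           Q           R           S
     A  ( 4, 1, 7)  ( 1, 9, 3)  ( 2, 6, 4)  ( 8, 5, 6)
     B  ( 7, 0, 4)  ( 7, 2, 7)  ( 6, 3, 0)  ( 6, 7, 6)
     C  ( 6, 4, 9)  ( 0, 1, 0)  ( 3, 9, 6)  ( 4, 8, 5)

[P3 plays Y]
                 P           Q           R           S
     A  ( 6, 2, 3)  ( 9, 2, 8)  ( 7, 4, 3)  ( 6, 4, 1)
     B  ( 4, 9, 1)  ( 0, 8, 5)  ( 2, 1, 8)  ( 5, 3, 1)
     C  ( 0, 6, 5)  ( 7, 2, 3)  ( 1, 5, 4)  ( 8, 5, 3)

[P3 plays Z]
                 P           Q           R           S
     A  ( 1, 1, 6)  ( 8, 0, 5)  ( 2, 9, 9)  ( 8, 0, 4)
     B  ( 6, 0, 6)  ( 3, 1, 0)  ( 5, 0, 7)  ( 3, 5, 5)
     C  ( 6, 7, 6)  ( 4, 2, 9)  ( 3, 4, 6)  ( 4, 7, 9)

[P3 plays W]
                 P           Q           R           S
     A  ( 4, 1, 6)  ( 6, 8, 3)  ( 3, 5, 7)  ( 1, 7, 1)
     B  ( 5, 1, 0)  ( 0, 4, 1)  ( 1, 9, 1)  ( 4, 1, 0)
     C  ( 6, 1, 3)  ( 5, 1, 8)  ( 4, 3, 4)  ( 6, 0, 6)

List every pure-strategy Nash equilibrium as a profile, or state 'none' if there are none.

(A,P,X): not NE [P1→B gives 7>4; P2→Q gives 9>1]
(A,P,Y): not NE [P2→S gives 4>2; P3→X gives 7>3]
(A,P,Z): not NE [P1→C gives 6>1; P2→R gives 9>1; P3→X gives 7>6]
(A,P,W): not NE [P1→C gives 6>4; P2→Q gives 8>1; P3→X gives 7>6]
(A,Q,X): not NE [P1→B gives 7>1; P3→Y gives 8>3]
(A,Q,Y): not NE [P2→S gives 4>2]
(A,Q,Z): not NE [P2→R gives 9>0; P3→Y gives 8>5]
(A,Q,W): not NE [P3→Y gives 8>3]
(A,R,X): not NE [P1→B gives 6>2; P2→Q gives 9>6; P3→Z gives 9>4]
(A,R,Y): not NE [P3→Z gives 9>3]
(A,R,Z): not NE [P1→B gives 5>2]
(A,R,W): not NE [P1→C gives 4>3; P2→Q gives 8>5; P3→Z gives 9>7]
(A,S,X): not NE [P2→Q gives 9>5]
(A,S,Y): not NE [P1→C gives 8>6; P3→X gives 6>1]
(A,S,Z): not NE [P2→R gives 9>0; P3→X gives 6>4]
(A,S,W): not NE [P1→C gives 6>1; P2→Q gives 8>7; P3→X gives 6>1]
(B,P,X): not NE [P2→S gives 7>0; P3→Z gives 6>4]
(B,P,Y): not NE [P1→A gives 6>4; P3→Z gives 6>1]
(B,P,Z): not NE [P2→S gives 5>0]
(B,P,W): not NE [P1→C gives 6>5; P2→R gives 9>1; P3→Z gives 6>0]
(B,Q,X): not NE [P2→S gives 7>2]
(B,Q,Y): not NE [P1→A gives 9>0; P2→P gives 9>8; P3→X gives 7>5]
(B,Q,Z): not NE [P1→A gives 8>3; P2→S gives 5>1; P3→X gives 7>0]
(B,Q,W): not NE [P1→A gives 6>0; P2→R gives 9>4; P3→X gives 7>1]
(B,R,X): not NE [P2→S gives 7>3; P3→Y gives 8>0]
(B,R,Y): not NE [P1→A gives 7>2; P2→P gives 9>1]
(B,R,Z): not NE [P2→S gives 5>0; P3→Y gives 8>7]
(B,R,W): not NE [P1→C gives 4>1; P3→Y gives 8>1]
(B,S,X): not NE [P1→A gives 8>6]
(B,S,Y): not NE [P1→C gives 8>5; P2→P gives 9>3; P3→X gives 6>1]
(B,S,Z): not NE [P1→A gives 8>3; P3→X gives 6>5]
(B,S,W): not NE [P1→C gives 6>4; P2→R gives 9>1; P3→X gives 6>0]
(C,P,X): not NE [P1→B gives 7>6; P2→R gives 9>4]
(C,P,Y): not NE [P1→A gives 6>0; P3→X gives 9>5]
(C,P,Z): not NE [P3→X gives 9>6]
(C,P,W): not NE [P2→R gives 3>1; P3→X gives 9>3]
(C,Q,X): not NE [P1→B gives 7>0; P2→R gives 9>1; P3→Z gives 9>0]
(C,Q,Y): not NE [P1→A gives 9>7; P2→P gives 6>2; P3→Z gives 9>3]
(C,Q,Z): not NE [P1→A gives 8>4; P2→S gives 7>2]
(C,Q,W): not NE [P1→A gives 6>5; P2→R gives 3>1; P3→Z gives 9>8]
(C,R,X): not NE [P1→B gives 6>3]
(C,R,Y): not NE [P1→A gives 7>1; P2→P gives 6>5; P3→Z gives 6>4]
(C,R,Z): not NE [P1→B gives 5>3; P2→S gives 7>4]
(C,R,W): not NE [P3→Z gives 6>4]
(C,S,X): not NE [P1→A gives 8>4; P2→R gives 9>8; P3→Z gives 9>5]
(C,S,Y): not NE [P2→P gives 6>5; P3→Z gives 9>3]
(C,S,Z): not NE [P1→A gives 8>4]
(C,S,W): not NE [P2→R gives 3>0; P3→Z gives 9>6]

PSNE: ∅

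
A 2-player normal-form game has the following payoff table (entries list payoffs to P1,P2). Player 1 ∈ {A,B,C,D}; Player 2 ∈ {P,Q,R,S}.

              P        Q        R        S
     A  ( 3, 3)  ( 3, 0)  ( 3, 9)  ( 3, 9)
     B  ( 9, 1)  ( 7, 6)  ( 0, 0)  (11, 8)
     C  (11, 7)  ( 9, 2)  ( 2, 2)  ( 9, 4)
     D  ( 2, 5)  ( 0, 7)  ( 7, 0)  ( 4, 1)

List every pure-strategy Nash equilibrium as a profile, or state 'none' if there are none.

Nash profiles: (B,S), (C,P)

(A,P): not NE [P1→C gives 11>3; P2→S gives 9>3]
(A,Q): not NE [P1→C gives 9>3; P2→S gives 9>0]
(A,R): not NE [P1→D gives 7>3]
(A,S): not NE [P1→B gives 11>3]
(B,P): not NE [P1→C gives 11>9; P2→S gives 8>1]
(B,Q): not NE [P1→C gives 9>7; P2→S gives 8>6]
(B,R): not NE [P1→D gives 7>0; P2→S gives 8>0]
(B,S): NE
(C,P): NE
(C,Q): not NE [P2→P gives 7>2]
(C,R): not NE [P1→D gives 7>2; P2→P gives 7>2]
(C,S): not NE [P1→B gives 11>9; P2→P gives 7>4]
(D,P): not NE [P1→C gives 11>2; P2→Q gives 7>5]
(D,Q): not NE [P1→C gives 9>0]
(D,R): not NE [P2→Q gives 7>0]
(D,S): not NE [P1→B gives 11>4; P2→Q gives 7>1]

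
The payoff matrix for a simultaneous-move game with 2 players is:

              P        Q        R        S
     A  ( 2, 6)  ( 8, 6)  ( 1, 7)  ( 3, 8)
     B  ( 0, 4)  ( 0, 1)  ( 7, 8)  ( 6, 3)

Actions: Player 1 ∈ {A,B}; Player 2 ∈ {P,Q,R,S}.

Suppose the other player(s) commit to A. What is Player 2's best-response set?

u_2(P vs A) = 6
u_2(Q vs A) = 6
u_2(R vs A) = 7
u_2(S vs A) = 8
max payoff 8 at {S}

P2 best: {S}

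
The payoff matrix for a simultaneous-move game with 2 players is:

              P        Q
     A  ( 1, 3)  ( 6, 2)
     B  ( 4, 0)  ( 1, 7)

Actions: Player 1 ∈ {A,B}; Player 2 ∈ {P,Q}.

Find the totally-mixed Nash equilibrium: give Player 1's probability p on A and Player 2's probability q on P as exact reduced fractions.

P1 indiff ⇒ q·1+(1-q)·6 = q·4+(1-q)·1 ⇒ q(-3) = (1-q)(-5) ⇒ q = 5/8
P2 indiff ⇒ p·3+(1-p)·0 = p·2+(1-p)·7 ⇒ p(1) = (1-p)(7) ⇒ p = 7/8

P1 mixes 7/8 on A; P2 mixes 5/8 on P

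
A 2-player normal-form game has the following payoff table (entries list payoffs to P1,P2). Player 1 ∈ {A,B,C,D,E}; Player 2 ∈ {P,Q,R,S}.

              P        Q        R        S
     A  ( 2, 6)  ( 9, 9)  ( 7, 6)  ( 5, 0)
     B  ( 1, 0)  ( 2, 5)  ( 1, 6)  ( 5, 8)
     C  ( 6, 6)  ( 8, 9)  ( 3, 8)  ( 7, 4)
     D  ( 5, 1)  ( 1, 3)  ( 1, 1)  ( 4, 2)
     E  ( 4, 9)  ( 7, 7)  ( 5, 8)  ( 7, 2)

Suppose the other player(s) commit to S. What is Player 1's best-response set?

u_1(A vs S) = 5
u_1(B vs S) = 5
u_1(C vs S) = 7
u_1(D vs S) = 4
u_1(E vs S) = 7
max payoff 7 at {C,E}

argmax u_1 = {C,E}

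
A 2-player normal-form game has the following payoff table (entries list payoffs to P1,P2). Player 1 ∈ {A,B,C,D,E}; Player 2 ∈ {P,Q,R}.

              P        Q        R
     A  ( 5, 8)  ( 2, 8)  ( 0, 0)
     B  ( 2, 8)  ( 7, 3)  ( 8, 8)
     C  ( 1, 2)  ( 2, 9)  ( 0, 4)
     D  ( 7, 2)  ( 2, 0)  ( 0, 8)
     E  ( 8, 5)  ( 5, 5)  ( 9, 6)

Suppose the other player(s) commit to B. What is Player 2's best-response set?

P2 best: {P,R}

u_2(P vs B) = 8
u_2(Q vs B) = 3
u_2(R vs B) = 8
max payoff 8 at {P,R}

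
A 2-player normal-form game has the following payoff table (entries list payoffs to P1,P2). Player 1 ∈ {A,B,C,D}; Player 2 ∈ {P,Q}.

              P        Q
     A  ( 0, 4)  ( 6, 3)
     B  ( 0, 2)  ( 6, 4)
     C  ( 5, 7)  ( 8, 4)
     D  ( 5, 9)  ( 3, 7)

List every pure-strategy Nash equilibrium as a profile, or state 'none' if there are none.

NE set: (C,P), (D,P)

(A,P): not NE [P1→D gives 5>0]
(A,Q): not NE [P1→C gives 8>6; P2→P gives 4>3]
(B,P): not NE [P1→D gives 5>0; P2→Q gives 4>2]
(B,Q): not NE [P1→C gives 8>6]
(C,P): NE
(C,Q): not NE [P2→P gives 7>4]
(D,P): NE
(D,Q): not NE [P1→C gives 8>3; P2→P gives 9>7]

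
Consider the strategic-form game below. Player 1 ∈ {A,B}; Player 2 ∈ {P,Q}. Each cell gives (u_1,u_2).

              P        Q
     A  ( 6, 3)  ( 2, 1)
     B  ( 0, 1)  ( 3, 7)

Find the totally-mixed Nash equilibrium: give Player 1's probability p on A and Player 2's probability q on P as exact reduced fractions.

P1 indiff ⇒ q·6+(1-q)·2 = q·0+(1-q)·3 ⇒ q(6) = (1-q)(1) ⇒ q = 1/7
P2 indiff ⇒ p·3+(1-p)·1 = p·1+(1-p)·7 ⇒ p(2) = (1-p)(6) ⇒ p = 3/4

(p,q) = (3/4, 1/7)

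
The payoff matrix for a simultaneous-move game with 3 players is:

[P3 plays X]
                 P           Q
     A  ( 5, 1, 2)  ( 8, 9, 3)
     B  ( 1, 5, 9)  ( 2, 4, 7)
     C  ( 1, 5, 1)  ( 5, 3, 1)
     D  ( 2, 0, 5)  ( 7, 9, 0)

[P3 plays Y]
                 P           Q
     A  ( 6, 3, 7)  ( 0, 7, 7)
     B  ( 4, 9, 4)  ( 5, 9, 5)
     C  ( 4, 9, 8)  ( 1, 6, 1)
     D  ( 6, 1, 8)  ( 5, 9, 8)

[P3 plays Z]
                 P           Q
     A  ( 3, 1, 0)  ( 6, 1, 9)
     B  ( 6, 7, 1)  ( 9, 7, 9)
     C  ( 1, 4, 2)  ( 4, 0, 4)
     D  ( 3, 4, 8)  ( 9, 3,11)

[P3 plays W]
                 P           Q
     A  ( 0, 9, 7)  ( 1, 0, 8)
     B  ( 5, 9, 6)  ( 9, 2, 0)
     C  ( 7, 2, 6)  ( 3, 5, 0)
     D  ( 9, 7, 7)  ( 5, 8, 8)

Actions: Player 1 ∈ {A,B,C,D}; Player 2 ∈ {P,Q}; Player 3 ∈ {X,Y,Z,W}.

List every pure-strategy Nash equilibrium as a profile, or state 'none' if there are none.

(A,P,X): not NE [P2→Q gives 9>1; P3→W gives 7>2]
(A,P,Y): not NE [P2→Q gives 7>3]
(A,P,Z): not NE [P1→B gives 6>3; P3→W gives 7>0]
(A,P,W): not NE [P1→D gives 9>0]
(A,Q,X): not NE [P3→Z gives 9>3]
(A,Q,Y): not NE [P1→D gives 5>0; P3→Z gives 9>7]
(A,Q,Z): not NE [P1→D gives 9>6]
(A,Q,W): not NE [P1→B gives 9>1; P2→P gives 9>0; P3→Z gives 9>8]
(B,P,X): not NE [P1→A gives 5>1]
(B,P,Y): not NE [P1→D gives 6>4; P3→X gives 9>4]
(B,P,Z): not NE [P3→X gives 9>1]
(B,P,W): not NE [P1→D gives 9>5; P3→X gives 9>6]
(B,Q,X): not NE [P1→A gives 8>2; P2→P gives 5>4; P3→Z gives 9>7]
(B,Q,Y): not NE [P3→Z gives 9>5]
(B,Q,Z): NE
(B,Q,W): not NE [P2→P gives 9>2; P3→Z gives 9>0]
(C,P,X): not NE [P1→A gives 5>1; P3→Y gives 8>1]
(C,P,Y): not NE [P1→D gives 6>4]
(C,P,Z): not NE [P1→B gives 6>1; P3→Y gives 8>2]
(C,P,W): not NE [P1→D gives 9>7; P2→Q gives 5>2; P3→Y gives 8>6]
(C,Q,X): not NE [P1→A gives 8>5; P2→P gives 5>3; P3→Z gives 4>1]
(C,Q,Y): not NE [P1→D gives 5>1; P2→P gives 9>6; P3→Z gives 4>1]
(C,Q,Z): not NE [P1→D gives 9>4; P2→P gives 4>0]
(C,Q,W): not NE [P1→B gives 9>3; P3→Z gives 4>0]
(D,P,X): not NE [P1→A gives 5>2; P2→Q gives 9>0; P3→Z gives 8>5]
(D,P,Y): not NE [P2→Q gives 9>1]
(D,P,Z): not NE [P1→B gives 6>3]
(D,P,W): not NE [P2→Q gives 8>7; P3→Z gives 8>7]
(D,Q,X): not NE [P1→A gives 8>7; P3→Z gives 11>0]
(D,Q,Y): not NE [P3→Z gives 11>8]
(D,Q,Z): not NE [P2→P gives 4>3]
(D,Q,W): not NE [P1→B gives 9>5; P3→Z gives 11>8]

Nash profiles: (B,Q,Z)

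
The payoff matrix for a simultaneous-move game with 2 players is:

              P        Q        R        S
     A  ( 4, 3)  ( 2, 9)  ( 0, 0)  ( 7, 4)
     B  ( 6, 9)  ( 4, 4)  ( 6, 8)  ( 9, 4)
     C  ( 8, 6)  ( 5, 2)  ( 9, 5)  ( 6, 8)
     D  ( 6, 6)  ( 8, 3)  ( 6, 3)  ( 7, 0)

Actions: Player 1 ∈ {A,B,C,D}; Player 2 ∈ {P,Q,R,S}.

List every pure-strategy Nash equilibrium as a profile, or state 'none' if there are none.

(A,P): not NE [P1→C gives 8>4; P2→Q gives 9>3]
(A,Q): not NE [P1→D gives 8>2]
(A,R): not NE [P1→C gives 9>0; P2→Q gives 9>0]
(A,S): not NE [P1→B gives 9>7; P2→Q gives 9>4]
(B,P): not NE [P1→C gives 8>6]
(B,Q): not NE [P1→D gives 8>4; P2→P gives 9>4]
(B,R): not NE [P1→C gives 9>6; P2→P gives 9>8]
(B,S): not NE [P2→P gives 9>4]
(C,P): not NE [P2→S gives 8>6]
(C,Q): not NE [P1→D gives 8>5; P2→S gives 8>2]
(C,R): not NE [P2→S gives 8>5]
(C,S): not NE [P1→B gives 9>6]
(D,P): not NE [P1→C gives 8>6]
(D,Q): not NE [P2→P gives 6>3]
(D,R): not NE [P1→C gives 9>6; P2→P gives 6>3]
(D,S): not NE [P1→B gives 9>7; P2→P gives 6>0]

Equilibria: none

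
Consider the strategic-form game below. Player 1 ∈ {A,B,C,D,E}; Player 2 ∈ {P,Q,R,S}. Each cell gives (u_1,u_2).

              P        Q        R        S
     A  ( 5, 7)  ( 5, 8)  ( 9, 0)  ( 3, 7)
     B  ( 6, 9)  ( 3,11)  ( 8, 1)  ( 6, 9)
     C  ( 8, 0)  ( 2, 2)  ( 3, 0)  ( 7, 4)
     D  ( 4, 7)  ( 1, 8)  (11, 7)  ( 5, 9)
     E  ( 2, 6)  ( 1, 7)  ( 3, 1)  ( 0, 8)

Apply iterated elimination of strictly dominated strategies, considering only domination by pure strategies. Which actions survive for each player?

P1 drop E (A beats it: P:5>2 Q:5>1 R:9>3 S:3>0)
P2 drop P (Q beats it: A:8>7 B:11>9 C:2>0 D:8>7)
P2 drop R (Q beats it: A:8>0 B:11>1 C:2>0 D:8>7)
P1 drop D (B beats it: Q:3>1 S:6>5)
P1→{A,B,C} P2→{Q,S}

Survivors P1:{A,B,C} P2:{Q,S}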